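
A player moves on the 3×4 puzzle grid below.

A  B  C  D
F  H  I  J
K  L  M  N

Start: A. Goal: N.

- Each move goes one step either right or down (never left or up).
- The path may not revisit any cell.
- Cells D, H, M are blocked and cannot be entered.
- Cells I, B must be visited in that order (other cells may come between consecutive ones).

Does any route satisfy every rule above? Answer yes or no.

B lies above I, so going from I to B would need an upward move — but moves only go right/down, so I cannot be visited before B.

no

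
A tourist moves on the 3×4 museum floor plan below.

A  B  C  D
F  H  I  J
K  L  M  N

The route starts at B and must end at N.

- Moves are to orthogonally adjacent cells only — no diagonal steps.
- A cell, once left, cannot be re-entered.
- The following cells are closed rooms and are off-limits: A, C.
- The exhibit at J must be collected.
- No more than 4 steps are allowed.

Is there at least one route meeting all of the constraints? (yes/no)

One route that works: B → H → I → J → N.

yes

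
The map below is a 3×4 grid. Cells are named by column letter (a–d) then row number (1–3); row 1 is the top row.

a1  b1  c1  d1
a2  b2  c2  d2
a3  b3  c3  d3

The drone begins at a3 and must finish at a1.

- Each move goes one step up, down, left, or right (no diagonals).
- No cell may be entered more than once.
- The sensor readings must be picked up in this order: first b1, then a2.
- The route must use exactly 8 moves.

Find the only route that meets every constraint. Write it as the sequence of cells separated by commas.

a3, b3, c3, c2, c1, b1, b2, a2, a1

The waypoints must appear in the order b1, a2, with no cell reused.
Route from a3: 2× right (reaching c3), 2× up (reaching c1), left to b1, down to b2, left to a2, up to a1 — 8 moves in all.
Check: order respected (b1 at step 5, a2 at step 7); 8 moves as required.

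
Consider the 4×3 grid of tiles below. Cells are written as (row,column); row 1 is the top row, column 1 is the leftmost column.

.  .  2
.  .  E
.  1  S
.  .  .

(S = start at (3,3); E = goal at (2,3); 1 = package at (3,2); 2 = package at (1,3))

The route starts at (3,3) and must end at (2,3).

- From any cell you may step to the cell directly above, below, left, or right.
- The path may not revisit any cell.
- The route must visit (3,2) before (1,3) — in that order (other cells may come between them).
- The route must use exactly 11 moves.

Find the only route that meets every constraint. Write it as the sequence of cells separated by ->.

(3,3) -> (4,3) -> (4,2) -> (4,1) -> (3,1) -> (3,2) -> (2,2) -> (2,1) -> (1,1) -> (1,2) -> (1,3) -> (2,3)

The waypoints must appear in the order (3,2), (1,3), with no cell reused.
Route from (3,3): down 1 to (4,3), left 2 to (4,1), up 1 to (3,1), right 1 to (3,2), up 1 to (2,2), left 1 to (2,1), up 1 to (1,1), right 2 to (1,3), down 1 to (2,3) — 11 moves in all.
Check: order respected (1 at step 5, 2 at step 10); 11 moves as required.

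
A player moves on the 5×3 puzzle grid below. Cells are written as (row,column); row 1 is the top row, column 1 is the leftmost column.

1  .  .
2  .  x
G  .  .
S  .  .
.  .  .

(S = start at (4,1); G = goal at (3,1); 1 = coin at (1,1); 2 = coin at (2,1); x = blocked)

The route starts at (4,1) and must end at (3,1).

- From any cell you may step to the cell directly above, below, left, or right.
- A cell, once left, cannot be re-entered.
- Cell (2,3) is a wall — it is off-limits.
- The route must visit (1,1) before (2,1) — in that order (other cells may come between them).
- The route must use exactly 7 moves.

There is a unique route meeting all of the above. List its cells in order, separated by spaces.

The waypoints must appear in the order (1,1), (2,1), with no cell reused.
Route from (4,1): right 1 to (4,2), up 3 to (1,2), left 1 to (1,1), down 2 to (3,1) — 7 moves in all.
Check: order respected (1 at step 5, 2 at step 6); 7 moves as required.

(4,1) (4,2) (3,2) (2,2) (1,2) (1,1) (2,1) (3,1)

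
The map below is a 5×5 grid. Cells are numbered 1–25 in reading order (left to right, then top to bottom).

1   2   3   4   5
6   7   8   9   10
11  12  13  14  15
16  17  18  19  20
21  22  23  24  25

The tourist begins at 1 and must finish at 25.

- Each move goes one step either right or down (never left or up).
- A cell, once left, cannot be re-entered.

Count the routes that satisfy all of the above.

70

A right/down-only route from 1 to 25 makes exactly 4 down-moves and 4 right-moves in some order.
With no other constraints that would be C(8,4) = 70 routes.
That gives 70 routes.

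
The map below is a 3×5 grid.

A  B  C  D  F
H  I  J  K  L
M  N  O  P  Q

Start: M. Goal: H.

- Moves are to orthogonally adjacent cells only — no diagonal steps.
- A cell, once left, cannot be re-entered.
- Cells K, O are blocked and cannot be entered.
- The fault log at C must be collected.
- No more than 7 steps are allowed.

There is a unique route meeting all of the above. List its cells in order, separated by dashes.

M - N - I - J - C - B - A - H

The budget equals the shortest possible length, so every move has to be on a shortest route through the required cells.
Route from M: right 1 to N, up 1 to I, right 1 to J, up 1 to C, left 2 to A, down 1 to H — 7 moves in all.
Check: all required cells visited; 7 ≤ 7 moves.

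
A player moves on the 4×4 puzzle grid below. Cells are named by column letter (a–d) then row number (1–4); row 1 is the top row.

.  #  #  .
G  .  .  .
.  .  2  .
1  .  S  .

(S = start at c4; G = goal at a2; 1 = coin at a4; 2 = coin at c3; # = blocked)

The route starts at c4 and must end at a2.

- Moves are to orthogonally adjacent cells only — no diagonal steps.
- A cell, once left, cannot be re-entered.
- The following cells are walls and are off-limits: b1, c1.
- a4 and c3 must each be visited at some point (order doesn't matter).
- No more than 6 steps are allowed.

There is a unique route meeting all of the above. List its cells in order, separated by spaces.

c4 c3 b3 b4 a4 a3 a2

The 6-move cap with required stops at a4, c3 leaves no slack for detours.
Route from c4: up 1 to c3, left 1 to b3, down 1 to b4, left 1 to a4, up 2 to a2 — 6 moves in all.
Check: all required cells visited; 6 ≤ 6 moves.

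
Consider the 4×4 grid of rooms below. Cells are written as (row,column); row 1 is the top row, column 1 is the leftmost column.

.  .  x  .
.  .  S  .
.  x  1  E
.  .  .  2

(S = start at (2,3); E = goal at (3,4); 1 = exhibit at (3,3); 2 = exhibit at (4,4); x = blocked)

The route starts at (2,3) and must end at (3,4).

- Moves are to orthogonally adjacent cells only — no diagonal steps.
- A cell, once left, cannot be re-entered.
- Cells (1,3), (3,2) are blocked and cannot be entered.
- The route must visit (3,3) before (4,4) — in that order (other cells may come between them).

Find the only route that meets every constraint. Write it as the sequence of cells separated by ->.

(2,3) -> (3,3) -> (4,3) -> (4,4) -> (3,4)

The waypoints must appear in the order (3,3), (4,4), with no cell reused.
Route from (2,3): 2× down (reaching (4,3)), right to (4,4), up to (3,4) — 4 moves in all.
Check: order respected (1 at step 1, 2 at step 3).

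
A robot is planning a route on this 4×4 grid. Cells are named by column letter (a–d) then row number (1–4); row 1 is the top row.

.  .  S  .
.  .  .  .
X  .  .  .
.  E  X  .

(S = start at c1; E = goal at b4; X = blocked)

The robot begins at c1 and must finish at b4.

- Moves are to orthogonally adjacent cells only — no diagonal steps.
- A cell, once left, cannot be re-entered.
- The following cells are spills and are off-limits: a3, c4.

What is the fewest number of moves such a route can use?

4

The Manhattan distance from c1 to b4 is |1−4| + |3−2| = 4, so at least 4 moves are needed.
A route of 4 moves achieves this: c1 → c2 → c3 → b3 → b4.
Since 4 matches the lower bound, it is optimal.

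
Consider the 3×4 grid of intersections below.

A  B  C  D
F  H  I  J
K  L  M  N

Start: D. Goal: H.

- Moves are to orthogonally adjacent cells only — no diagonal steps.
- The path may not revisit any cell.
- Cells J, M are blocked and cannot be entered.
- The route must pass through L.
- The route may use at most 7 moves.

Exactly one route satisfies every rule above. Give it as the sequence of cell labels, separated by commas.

D, C, B, A, F, K, L, H

The 7-move cap with required stops at L leaves no slack for detours.
Route from D: 3× left (reaching A), 2× down (reaching K), right to L, up to H — 7 moves in all.
Check: all required cells visited; 7 ≤ 7 moves.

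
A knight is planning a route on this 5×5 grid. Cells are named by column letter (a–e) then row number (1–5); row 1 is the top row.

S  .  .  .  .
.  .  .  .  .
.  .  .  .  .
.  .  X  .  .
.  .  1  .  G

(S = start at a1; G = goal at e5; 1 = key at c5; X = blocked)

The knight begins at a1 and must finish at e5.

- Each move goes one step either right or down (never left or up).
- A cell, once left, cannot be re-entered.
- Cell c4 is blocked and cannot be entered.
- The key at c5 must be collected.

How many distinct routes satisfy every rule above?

5

A right/down-only route from a1 to e5 makes exactly 4 down-moves and 4 right-moves in some order.
With no other constraints that would be C(8,4) = 70 routes.
Split at c5 and multiply the segment counts (each segment already excludes blocked cells): a1→c5: 5; c5→e5: 1; product = 5.
That gives 5 routes.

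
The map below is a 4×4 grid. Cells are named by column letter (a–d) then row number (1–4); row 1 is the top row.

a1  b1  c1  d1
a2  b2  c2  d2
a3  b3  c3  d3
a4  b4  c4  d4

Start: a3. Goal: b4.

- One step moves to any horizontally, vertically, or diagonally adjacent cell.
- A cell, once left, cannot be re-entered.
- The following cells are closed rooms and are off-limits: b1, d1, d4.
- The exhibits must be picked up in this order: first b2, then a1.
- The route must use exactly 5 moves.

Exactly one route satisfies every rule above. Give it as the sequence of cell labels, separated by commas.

a3, b2, a1, a2, b3, b4

The waypoints must appear in the order b2, a1, with no cell reused.
Route from a3: up-right to b2, up-left to a1, down to a2, down-right to b3, down to b4 — 5 moves in all.
Check: order respected (b2 at step 1, a1 at step 2); 5 moves as required.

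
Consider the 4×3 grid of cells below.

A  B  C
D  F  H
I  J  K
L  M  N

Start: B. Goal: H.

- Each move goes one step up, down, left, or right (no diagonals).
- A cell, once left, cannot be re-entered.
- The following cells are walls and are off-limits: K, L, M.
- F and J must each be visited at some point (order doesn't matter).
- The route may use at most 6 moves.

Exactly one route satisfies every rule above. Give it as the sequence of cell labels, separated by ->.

The budget equals the shortest possible length, so every move has to be on a shortest route through the required cells.
Route from B: left 1 to A, down 2 to I, right 1 to J, up 1 to F, right 1 to H — 6 moves in all.
Check: all required cells visited; 6 ≤ 6 moves.

B -> A -> D -> I -> J -> F -> H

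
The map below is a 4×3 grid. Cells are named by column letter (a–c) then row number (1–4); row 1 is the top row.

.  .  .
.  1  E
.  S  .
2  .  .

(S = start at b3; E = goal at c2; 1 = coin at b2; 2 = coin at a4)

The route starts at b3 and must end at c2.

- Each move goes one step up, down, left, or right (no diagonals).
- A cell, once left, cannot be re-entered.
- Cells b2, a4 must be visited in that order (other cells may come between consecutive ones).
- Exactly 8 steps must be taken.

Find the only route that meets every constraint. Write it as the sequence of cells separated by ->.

The waypoints must appear in the order b2, a4, with no cell reused.
Route from b3: up to b2, left to a2, 2× down (reaching a4), 2× right (reaching c4), 2× up (reaching c2) — 8 moves in all.
Check: order respected (1 at step 1, 2 at step 4); 8 moves as required.

b3 -> b2 -> a2 -> a3 -> a4 -> b4 -> c4 -> c3 -> c2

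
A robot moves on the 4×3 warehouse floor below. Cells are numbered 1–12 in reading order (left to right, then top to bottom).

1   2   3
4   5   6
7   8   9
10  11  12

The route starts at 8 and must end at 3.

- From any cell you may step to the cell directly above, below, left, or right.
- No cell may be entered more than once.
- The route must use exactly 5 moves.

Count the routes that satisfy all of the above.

6

Need simple routes of exactly 5 moves from 8 to 3 (Manhattan distance 3, so 1 moves are spent on a detour and 1 undoing it).
Enumerating: 8 5 4 1 2 3 | 8 11 12 9 6 3 | 8 7 4 1 2 3 | 8 7 4 5 2 3 | 8 7 4 5 6 3 | 8 9 6 5 2 3.
That gives 6 routes.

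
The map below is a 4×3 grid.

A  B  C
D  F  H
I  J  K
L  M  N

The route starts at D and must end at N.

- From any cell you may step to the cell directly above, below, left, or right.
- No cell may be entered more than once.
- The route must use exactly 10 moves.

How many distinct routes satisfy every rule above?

5

Need simple routes of exactly 10 moves from D to N (Manhattan distance 4, so 3 moves are spent on a detour and 3 undoing it).
Enumerating: D A B F H K J I L M N | D A B C H K J I L M N | D A B C H F J I L M N | D I L M J F B C H K N | D F B C H K J I L M N.
That gives 5 routes.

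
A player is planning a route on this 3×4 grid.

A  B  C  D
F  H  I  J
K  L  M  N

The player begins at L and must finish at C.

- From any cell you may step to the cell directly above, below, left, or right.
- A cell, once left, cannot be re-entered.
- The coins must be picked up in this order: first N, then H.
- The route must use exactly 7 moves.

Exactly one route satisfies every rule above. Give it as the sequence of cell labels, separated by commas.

L, M, N, J, I, H, B, C

The waypoints must appear in the order N, H, with no cell reused.
Route from L: 2× right (reaching N), up to J, 2× left (reaching H), up to B, right to C — 7 moves in all.
Check: order respected (N at step 2, H at step 5); 7 moves as required.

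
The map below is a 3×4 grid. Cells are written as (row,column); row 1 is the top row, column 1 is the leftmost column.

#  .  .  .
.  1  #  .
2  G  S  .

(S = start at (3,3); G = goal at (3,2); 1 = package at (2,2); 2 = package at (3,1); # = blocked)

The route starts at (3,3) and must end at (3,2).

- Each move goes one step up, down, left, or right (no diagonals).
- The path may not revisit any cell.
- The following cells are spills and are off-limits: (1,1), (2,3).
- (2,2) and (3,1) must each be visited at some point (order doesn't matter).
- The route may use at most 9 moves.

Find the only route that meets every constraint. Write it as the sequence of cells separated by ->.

(3,3) -> (3,4) -> (2,4) -> (1,4) -> (1,3) -> (1,2) -> (2,2) -> (2,1) -> (3,1) -> (3,2)

Any route must reach (2,2) and (3,1) and still end at (3,2) within 9 moves, so the order of the required stops is forced.
Route from (3,3): right 1 to (3,4), up 2 to (1,4), left 2 to (1,2), down 1 to (2,2), left 1 to (2,1), down 1 to (3,1), right 1 to (3,2) — 9 moves in all.
Check: all required cells visited; 9 ≤ 9 moves.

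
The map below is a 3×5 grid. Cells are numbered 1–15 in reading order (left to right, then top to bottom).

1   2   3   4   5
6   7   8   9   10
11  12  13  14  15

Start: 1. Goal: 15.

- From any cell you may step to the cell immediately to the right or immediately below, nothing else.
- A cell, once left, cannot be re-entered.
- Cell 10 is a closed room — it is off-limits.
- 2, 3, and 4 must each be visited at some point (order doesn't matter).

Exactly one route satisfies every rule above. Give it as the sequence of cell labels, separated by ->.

1 -> 2 -> 3 -> 4 -> 9 -> 14 -> 15

Moves only go right or down, so the column and row indices never decrease.
Route from 1: 3× right (reaching 4), 2× down (reaching 14), right to 15 — 6 moves in all.
Check: all required cells visited.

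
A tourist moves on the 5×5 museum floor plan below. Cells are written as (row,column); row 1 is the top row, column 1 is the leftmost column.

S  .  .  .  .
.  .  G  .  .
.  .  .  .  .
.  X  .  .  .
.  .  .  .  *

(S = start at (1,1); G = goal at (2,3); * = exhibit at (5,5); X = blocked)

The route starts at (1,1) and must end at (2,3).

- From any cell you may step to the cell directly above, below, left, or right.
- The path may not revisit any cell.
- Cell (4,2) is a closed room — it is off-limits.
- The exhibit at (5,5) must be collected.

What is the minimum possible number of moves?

13

Any route passes through (5,5) somewhere between (1,1) and (2,3). Summing Manhattan distances along the two legs ((1,1) → (5,5) → (2,3)) gives a lower bound of 8 + 5 = 13 moves.
A route of 13 moves achieves this: (1,1) → (2,1) → (3,1) → (4,1) → (5,1) → (5,2) → (5,3) → (5,4) → (5,5) → (4,5) → (3,5) → (2,5) → (2,4) → (2,3).
Since 13 matches the lower bound, it is optimal.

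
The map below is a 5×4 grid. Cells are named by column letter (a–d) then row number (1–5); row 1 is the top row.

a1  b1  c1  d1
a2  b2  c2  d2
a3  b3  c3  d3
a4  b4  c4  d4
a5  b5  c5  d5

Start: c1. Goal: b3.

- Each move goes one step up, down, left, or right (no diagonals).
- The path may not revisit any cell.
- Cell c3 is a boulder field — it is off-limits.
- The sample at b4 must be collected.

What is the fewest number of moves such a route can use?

7

Any route passes through b4 somewhere between c1 and b3. Summing Manhattan distances along the two legs (c1 → b4 → b3) gives a lower bound of 4 + 1 = 5 moves.
The shortest route satisfying every rule uses 7 moves: c1 → c2 → b2 → a2 → a3 → a4 → b4 → b3.
The no-revisit rule (legs can't share cells) pushes the minimum above the 5-move bound; an exhaustive check rules out every length from 5 to 6, leaving 7 as the minimum.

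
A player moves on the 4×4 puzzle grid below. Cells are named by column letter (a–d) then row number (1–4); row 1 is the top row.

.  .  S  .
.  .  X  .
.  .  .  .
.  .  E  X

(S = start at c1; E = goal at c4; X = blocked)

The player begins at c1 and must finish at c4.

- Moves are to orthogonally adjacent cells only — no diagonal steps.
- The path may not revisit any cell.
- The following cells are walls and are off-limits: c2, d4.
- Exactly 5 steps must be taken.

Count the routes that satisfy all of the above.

3

Need simple routes of exactly 5 moves from c1 to c4 (Manhattan distance 3, so 1 moves are spent on a detour and 1 undoing it).
Enumerating: c1 b1 b2 b3 b4 c4 | c1 b1 b2 b3 c3 c4 | c1 d1 d2 d3 c3 c4.
That gives 3 routes.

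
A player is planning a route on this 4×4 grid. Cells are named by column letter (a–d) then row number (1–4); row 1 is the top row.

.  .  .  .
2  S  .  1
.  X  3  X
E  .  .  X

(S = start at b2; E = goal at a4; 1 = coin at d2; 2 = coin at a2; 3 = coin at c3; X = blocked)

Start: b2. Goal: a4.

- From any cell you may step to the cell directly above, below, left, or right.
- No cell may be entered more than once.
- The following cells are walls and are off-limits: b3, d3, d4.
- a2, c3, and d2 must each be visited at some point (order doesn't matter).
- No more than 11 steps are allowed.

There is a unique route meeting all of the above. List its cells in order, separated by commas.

Any route must reach a2, c3, and d2 and still end at a4 within 11 moves, so the order of the required stops is forced.
Route from b2: left 1 to a2, up 1 to a1, right 3 to d1, down 1 to d2, left 1 to c2, down 2 to c4, left 2 to a4 — 11 moves in all.
Check: all required cells visited; 11 ≤ 11 moves.

b2, a2, a1, b1, c1, d1, d2, c2, c3, c4, b4, a4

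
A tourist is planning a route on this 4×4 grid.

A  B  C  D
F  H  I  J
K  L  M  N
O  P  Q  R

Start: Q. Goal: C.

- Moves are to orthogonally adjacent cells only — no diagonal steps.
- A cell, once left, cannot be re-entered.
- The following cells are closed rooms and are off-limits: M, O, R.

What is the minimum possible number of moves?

The Manhattan distance from Q to C is |4−1| + |3−3| = 3, so at least 3 moves are needed.
That bound ignores the blocked cells. Measuring each leg by the fewest moves that actually steer around them (Q→C: 5) raises the lower bound to 5.
A route of 5 moves exists: Q → P → L → H → B → C.
Since 5 matches that lower bound, it is optimal.

5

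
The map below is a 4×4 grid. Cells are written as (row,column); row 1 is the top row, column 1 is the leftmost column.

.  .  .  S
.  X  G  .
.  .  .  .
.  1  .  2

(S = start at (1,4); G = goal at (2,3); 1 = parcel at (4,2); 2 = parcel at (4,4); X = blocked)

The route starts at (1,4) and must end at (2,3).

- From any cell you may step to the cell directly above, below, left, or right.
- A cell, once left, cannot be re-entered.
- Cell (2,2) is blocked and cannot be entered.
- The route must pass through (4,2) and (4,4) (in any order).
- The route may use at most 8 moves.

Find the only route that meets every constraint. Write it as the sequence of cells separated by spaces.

The budget equals the shortest possible length, so every move has to be on a shortest route through the required cells.
Route from (1,4): 3× down (reaching (4,4)), 2× left (reaching (4,2)), up to (3,2), right to (3,3), up to (2,3) — 8 moves in all.
Check: all required cells visited; 8 ≤ 8 moves.

(1,4) (2,4) (3,4) (4,4) (4,3) (4,2) (3,2) (3,3) (2,3)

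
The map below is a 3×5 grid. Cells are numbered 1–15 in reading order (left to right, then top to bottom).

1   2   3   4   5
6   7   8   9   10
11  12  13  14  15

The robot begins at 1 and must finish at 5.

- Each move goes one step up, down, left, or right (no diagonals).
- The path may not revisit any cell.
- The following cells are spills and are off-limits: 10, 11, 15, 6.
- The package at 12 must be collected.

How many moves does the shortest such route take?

Any route passes through 12 somewhere between 1 and 5. Summing Manhattan distances along the two legs (1 → 12 → 5) gives a lower bound of 3 + 5 = 8 moves.
A route of 8 moves achieves this: 1 → 2 → 7 → 12 → 13 → 8 → 3 → 4 → 5.
Since 8 matches the lower bound, it is optimal.

8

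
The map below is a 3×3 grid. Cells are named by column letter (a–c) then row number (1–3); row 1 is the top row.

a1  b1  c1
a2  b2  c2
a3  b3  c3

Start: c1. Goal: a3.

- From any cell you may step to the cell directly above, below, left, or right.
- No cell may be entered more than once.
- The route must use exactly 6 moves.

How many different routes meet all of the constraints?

Need simple routes of exactly 6 moves from c1 to a3 (Manhattan distance 4, so 1 moves are spent on a detour and 1 undoing it).
Enumerating: c1 c2 c3 b3 b2 a2 a3 | c1 c2 b2 b1 a1 a2 a3 | c1 b1 b2 c2 c3 b3 a3 | c1 b1 a1 a2 b2 b3 a3.
That gives 4 routes.

4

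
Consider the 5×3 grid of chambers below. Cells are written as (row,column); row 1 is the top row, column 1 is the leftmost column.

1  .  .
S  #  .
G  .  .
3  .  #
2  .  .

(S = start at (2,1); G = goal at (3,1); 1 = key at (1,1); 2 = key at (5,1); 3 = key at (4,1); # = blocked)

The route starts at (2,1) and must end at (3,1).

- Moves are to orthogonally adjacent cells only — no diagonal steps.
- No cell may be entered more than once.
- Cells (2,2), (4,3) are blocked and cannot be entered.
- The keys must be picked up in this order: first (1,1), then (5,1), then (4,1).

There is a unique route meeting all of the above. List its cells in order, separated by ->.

(2,1) -> (1,1) -> (1,2) -> (1,3) -> (2,3) -> (3,3) -> (3,2) -> (4,2) -> (5,2) -> (5,1) -> (4,1) -> (3,1)

The waypoints must appear in the order (1,1), (5,1), (4,1), with no cell reused.
Route from (2,1): up to (1,1), 2× right (reaching (1,3)), 2× down (reaching (3,3)), left to (3,2), 2× down (reaching (5,2)), left to (5,1), 2× up (reaching (3,1)) — 11 moves in all.
Check: order respected (1 at step 1, 2 at step 9, 3 at step 10).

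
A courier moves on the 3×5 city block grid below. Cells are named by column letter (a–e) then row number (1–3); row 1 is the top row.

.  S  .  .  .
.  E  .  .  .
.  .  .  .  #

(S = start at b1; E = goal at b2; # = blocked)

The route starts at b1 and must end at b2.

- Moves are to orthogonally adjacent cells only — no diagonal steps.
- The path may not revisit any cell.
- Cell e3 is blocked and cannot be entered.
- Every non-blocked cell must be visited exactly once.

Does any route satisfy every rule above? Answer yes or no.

One route that works: b1 → a1 → a2 → a3 → b3 → c3 → d3 → d2 → e2 → e1 → d1 → c1 → c2 → b2.

yes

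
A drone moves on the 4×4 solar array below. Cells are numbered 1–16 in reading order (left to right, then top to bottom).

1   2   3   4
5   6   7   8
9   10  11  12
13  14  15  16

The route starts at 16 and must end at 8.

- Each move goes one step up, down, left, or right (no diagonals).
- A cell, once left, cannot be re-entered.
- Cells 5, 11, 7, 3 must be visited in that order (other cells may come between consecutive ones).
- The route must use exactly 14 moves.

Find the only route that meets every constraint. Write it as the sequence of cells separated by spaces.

16 15 14 13 9 5 1 2 6 10 11 7 3 4 8

The waypoints must appear in the order 5, 11, 7, 3, with no cell reused.
Route from 16: left 3 to 13, up 3 to 1, right 1 to 2, down 2 to 10, right 1 to 11, up 2 to 3, right 1 to 4, down 1 to 8 — 14 moves in all.
Check: order respected (5 at step 5, 11 at step 10, 7 at step 11, 3 at step 12); 14 moves as required.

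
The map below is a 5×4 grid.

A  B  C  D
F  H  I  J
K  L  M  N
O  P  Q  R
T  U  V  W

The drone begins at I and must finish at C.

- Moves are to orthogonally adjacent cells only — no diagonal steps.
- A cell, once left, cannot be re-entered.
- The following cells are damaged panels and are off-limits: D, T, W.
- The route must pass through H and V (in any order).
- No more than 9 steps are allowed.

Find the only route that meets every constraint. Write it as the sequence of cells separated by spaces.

I M Q V U P L H B C

The 9-move cap with required stops at H, V leaves no slack for detours.
Route from I: down 3 to V, left 1 to U, up 4 to B, right 1 to C — 9 moves in all.
Check: all required cells visited; 9 ≤ 9 moves.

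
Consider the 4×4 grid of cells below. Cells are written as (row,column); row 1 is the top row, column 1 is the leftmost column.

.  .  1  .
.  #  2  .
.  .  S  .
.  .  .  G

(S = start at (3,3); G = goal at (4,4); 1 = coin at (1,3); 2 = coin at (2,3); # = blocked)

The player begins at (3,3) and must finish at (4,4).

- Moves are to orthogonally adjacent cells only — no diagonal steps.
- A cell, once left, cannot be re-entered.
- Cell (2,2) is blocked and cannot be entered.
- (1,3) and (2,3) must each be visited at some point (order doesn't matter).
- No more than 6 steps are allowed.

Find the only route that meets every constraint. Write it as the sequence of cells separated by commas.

The budget equals the shortest possible length, so every move has to be on a shortest route through the required cells.
Route from (3,3): 2× up (reaching (1,3)), right to (1,4), 3× down (reaching (4,4)) — 6 moves in all.
Check: all required cells visited; 6 ≤ 6 moves.

(3,3), (2,3), (1,3), (1,4), (2,4), (3,4), (4,4)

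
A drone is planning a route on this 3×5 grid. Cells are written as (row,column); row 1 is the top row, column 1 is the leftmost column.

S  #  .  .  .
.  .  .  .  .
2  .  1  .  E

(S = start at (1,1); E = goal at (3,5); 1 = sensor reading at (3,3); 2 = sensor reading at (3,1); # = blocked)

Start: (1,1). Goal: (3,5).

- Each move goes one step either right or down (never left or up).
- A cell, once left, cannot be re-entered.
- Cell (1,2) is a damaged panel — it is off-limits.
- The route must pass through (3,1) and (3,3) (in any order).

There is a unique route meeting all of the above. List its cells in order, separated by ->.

(1,1) -> (2,1) -> (3,1) -> (3,2) -> (3,3) -> (3,4) -> (3,5)

Moves only go right or down, so the column and row indices never decrease.
Route from (1,1): 2× down (reaching (3,1)), 4× right (reaching (3,5)) — 6 moves in all.
Check: all required cells visited.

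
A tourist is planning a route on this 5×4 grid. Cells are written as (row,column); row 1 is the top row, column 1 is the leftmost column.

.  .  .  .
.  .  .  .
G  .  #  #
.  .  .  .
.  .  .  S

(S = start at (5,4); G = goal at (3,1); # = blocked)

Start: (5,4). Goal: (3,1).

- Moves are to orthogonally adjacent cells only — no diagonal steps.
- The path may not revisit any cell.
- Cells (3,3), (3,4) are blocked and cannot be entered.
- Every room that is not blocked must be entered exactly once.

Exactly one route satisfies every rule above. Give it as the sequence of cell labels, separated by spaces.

(5,4) (4,4) (4,3) (5,3) (5,2) (5,1) (4,1) (4,2) (3,2) (2,2) (2,3) (2,4) (1,4) (1,3) (1,2) (1,1) (2,1) (3,1)

Need to visit all 18 open cells exactly once, starting at (5,4) and ending at (3,1).
Route from (5,4): up 1 to (4,4), left 1 to (4,3), down 1 to (5,3), left 2 to (5,1), up 1 to (4,1), right 1 to (4,2), up 2 to (2,2), right 2 to (2,4), up 1 to (1,4), left 3 to (1,1), down 2 to (3,1) — 17 moves in all.
Check: all 18 open cells covered.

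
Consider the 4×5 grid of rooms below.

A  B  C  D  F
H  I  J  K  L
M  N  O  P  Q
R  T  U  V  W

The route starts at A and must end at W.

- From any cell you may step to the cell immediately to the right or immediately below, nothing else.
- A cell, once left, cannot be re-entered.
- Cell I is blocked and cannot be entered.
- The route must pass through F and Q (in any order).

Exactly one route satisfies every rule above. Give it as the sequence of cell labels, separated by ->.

A -> B -> C -> D -> F -> L -> Q -> W

Moves only go right or down, so the column and row indices never decrease.
Route from A: right 4 to F, down 3 to W — 7 moves in all.
Check: all required cells visited.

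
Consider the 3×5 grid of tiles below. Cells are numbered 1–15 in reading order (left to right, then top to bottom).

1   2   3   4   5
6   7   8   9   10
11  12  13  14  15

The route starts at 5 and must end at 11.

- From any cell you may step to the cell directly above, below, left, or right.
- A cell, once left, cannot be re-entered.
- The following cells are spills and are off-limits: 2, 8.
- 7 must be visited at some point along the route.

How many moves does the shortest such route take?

8

Any route passes through 7 somewhere between 5 and 11. Summing Manhattan distances along the two legs (5 → 7 → 11) gives a lower bound of 4 + 2 = 6 moves.
That bound ignores the blocked cells. Measuring each leg by the fewest moves that actually steer around them (5→7: 6; 7→11: 2) raises the lower bound to 8.
A route of 8 moves exists: 5 → 10 → 15 → 14 → 13 → 12 → 7 → 6 → 11.
Since 8 matches that lower bound, it is optimal.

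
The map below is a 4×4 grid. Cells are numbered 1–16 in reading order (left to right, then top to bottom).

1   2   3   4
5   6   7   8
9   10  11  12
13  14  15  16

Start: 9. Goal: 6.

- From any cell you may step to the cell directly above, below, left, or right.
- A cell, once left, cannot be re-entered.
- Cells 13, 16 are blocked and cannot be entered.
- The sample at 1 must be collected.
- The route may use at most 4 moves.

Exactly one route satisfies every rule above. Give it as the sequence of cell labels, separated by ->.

9 -> 5 -> 1 -> 2 -> 6

Any route must reach 1 and still end at 6 within 4 moves, so the order of the required stops is forced.
Route from 9: up 2 to 1, right 1 to 2, down 1 to 6 — 4 moves in all.
Check: all required cells visited; 4 ≤ 4 moves.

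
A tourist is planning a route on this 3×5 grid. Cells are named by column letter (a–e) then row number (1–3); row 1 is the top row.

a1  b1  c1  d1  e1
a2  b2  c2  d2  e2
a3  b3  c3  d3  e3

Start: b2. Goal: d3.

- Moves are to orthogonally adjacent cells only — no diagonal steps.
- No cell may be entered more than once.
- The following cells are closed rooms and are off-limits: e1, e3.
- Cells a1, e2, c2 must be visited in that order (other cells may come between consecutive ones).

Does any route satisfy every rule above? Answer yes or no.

e2 must be visited but has only one open neighbour (d2), and it is neither the start nor the goal — the route would have to enter and leave through d2, re-entering it.

no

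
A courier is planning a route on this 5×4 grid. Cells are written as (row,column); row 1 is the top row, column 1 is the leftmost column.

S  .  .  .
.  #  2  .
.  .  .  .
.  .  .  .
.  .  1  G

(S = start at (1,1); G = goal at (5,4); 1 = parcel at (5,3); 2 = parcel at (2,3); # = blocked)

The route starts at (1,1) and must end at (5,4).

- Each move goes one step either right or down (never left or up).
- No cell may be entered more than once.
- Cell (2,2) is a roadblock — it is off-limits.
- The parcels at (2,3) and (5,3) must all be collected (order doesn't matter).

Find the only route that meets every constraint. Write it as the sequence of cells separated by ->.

(1,1) -> (1,2) -> (1,3) -> (2,3) -> (3,3) -> (4,3) -> (5,3) -> (5,4)

Moves only go right or down, so the column and row indices never decrease.
Route from (1,1): 2× right (reaching (1,3)), 4× down (reaching (5,3)), right to (5,4) — 7 moves in all.
Check: all required cells visited.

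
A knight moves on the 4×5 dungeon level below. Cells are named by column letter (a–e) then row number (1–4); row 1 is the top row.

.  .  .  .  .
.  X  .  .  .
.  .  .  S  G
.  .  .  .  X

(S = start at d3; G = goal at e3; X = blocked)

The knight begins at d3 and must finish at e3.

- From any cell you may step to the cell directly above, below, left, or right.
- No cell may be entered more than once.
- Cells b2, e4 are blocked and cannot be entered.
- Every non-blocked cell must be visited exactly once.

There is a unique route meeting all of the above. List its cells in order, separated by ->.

d3 -> d4 -> c4 -> c3 -> b3 -> b4 -> a4 -> a3 -> a2 -> a1 -> b1 -> c1 -> c2 -> d2 -> d1 -> e1 -> e2 -> e3

Need to visit all 18 open cells exactly once, starting at d3 and ending at e3.
Route from d3: down to d4, left to c4, up to c3, left to b3, down to b4, left to a4, 3× up (reaching a1), 2× right (reaching c1), down to c2, right to d2, up to d1, right to e1, 2× down (reaching e3) — 17 moves in all.
Check: all 18 open cells covered.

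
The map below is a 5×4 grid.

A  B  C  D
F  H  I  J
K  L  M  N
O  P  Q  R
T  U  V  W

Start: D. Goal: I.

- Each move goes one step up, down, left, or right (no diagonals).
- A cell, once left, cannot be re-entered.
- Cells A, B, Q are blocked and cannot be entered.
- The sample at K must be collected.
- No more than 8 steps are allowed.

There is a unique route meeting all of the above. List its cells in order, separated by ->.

The budget equals the shortest possible length, so every move has to be on a shortest route through the required cells.
Route from D: down 2 to N, left 3 to K, up 1 to F, right 2 to I — 8 moves in all.
Check: all required cells visited; 8 ≤ 8 moves.

D -> J -> N -> M -> L -> K -> F -> H -> I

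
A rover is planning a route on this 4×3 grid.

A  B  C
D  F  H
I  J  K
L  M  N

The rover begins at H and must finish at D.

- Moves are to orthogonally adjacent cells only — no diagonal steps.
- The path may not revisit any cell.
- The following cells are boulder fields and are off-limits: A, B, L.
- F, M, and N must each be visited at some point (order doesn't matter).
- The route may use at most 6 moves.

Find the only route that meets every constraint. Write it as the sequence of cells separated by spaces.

The 6-move cap with required stops at F, M, N leaves no slack for detours.
Route from H: down 2 to N, left 1 to M, up 2 to F, left 1 to D — 6 moves in all.
Check: all required cells visited; 6 ≤ 6 moves.

H K N M J F D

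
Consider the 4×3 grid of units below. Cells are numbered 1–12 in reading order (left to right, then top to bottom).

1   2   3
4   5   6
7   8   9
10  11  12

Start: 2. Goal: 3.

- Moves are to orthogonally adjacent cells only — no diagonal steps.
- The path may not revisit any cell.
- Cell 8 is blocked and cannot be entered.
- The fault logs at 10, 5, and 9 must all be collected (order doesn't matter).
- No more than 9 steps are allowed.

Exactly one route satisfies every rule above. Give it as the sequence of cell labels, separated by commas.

2, 5, 4, 7, 10, 11, 12, 9, 6, 3

The budget equals the shortest possible length, so every move has to be on a shortest route through the required cells.
Route from 2: down to 5, left to 4, 2× down (reaching 10), 2× right (reaching 12), 3× up (reaching 3) — 9 moves in all.
Check: all required cells visited; 9 ≤ 9 moves.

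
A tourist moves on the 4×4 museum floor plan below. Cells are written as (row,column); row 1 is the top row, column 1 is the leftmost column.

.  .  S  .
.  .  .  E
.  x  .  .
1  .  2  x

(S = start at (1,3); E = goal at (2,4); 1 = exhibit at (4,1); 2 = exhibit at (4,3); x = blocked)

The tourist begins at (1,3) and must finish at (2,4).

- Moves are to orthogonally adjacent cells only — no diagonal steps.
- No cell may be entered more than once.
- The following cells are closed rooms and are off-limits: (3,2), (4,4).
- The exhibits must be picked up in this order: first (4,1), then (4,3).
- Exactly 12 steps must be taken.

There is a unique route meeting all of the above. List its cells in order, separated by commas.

(1,3), (2,3), (2,2), (1,2), (1,1), (2,1), (3,1), (4,1), (4,2), (4,3), (3,3), (3,4), (2,4)

The waypoints must appear in the order (4,1), (4,3), with no cell reused.
Route from (1,3): down to (2,3), left to (2,2), up to (1,2), left to (1,1), 3× down (reaching (4,1)), 2× right (reaching (4,3)), up to (3,3), right to (3,4), up to (2,4) — 12 moves in all.
Check: order respected (1 at step 7, 2 at step 9); 12 moves as required.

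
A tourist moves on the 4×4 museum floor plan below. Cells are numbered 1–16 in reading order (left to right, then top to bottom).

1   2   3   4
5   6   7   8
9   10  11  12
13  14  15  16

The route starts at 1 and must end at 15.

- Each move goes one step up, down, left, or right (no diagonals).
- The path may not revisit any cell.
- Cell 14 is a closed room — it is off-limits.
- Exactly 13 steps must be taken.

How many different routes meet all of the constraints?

Need simple routes of exactly 13 moves from 1 to 15 (Manhattan distance 5, so 4 moves are spent on a detour and 4 undoing it).
Enumerating: 1 5 9 10 6 2 3 4 8 7 11 12 16 15 | 1 5 9 10 11 7 6 2 3 4 8 12 16 15 | 1 2 6 5 9 10 11 7 3 4 8 12 16 15 | 1 2 3 4 8 7 6 5 9 10 11 12 16 15.
That gives 4 routes.

4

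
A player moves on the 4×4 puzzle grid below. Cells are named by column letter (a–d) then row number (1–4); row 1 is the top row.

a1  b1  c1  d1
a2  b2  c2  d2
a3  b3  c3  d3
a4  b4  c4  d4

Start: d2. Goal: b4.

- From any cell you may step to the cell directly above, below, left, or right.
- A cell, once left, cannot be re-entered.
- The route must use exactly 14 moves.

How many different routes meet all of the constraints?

Need simple routes of exactly 14 moves from d2 to b4 (Manhattan distance 4, so 5 moves are spent on a detour and 5 undoing it).
Enumerating: d2 d1 c1 c2 b2 b1 a1 a2 a3 b3 c3 d3 d4 c4 b4 | d2 d1 c1 b1 a1 a2 a3 b3 b2 c2 c3 d3 d4 c4 b4 | d2 d3 d4 c4 c3 c2 c1 b1 a1 a2 b2 b3 a3 a4 b4 | d2 d3 d4 c4 c3 b3 b2 c2 c1 b1 a1 a2 a3 a4 b4.
That gives 4 routes.

4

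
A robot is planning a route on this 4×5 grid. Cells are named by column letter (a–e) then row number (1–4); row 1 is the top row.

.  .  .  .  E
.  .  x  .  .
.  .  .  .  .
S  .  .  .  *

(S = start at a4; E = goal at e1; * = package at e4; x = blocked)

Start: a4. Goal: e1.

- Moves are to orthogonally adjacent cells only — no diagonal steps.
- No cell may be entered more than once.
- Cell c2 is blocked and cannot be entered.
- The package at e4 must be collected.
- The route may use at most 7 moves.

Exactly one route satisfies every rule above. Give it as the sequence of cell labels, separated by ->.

The 7-move cap with required stops at e4 leaves no slack for detours.
Route from a4: right 4 to e4, up 3 to e1 — 7 moves in all.
Check: all required cells visited; 7 ≤ 7 moves.

a4 -> b4 -> c4 -> d4 -> e4 -> e3 -> e2 -> e1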